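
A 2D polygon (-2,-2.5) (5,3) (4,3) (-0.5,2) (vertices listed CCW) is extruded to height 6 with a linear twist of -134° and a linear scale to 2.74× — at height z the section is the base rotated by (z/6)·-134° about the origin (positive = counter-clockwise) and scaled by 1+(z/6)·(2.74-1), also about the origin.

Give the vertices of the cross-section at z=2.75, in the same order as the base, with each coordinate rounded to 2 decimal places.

t = z/height = 2.75/6 = 0.458333
s = 1 + (scale-1)·z/height = 1 + (2.74-1)·2.75/6 = 1.797500
θ = twist·z/height = -134°·2.75/6 = -61.4167° = -1.071923 rad
cos θ = 0.478436, sin θ = -0.878122 (intermediates below are computed at full precision and shown rounded to 5 d.p.)
v1: (-2,-2.5) → rotate → (-3.15218,0.56015) → ×s → (-5.66604,1.00688) → (-5.67,1.01)
v2: (5,3) → rotate → (5.02655,-2.95530) → ×s → (9.03522,-5.31215) → (9.04,-5.31)
v3: (4,3) → rotate → (4.54811,-2.07718) → ×s → (8.17523,-3.73373) → (8.18,-3.73)
v4: (-0.5,2) → rotate → (1.51703,1.39593) → ×s → (2.72685,2.50919) → (2.73,2.51)

Cross-section at z=2.75: (-5.67,1.01) (9.04,-5.31) (8.18,-3.73) (2.73,2.51)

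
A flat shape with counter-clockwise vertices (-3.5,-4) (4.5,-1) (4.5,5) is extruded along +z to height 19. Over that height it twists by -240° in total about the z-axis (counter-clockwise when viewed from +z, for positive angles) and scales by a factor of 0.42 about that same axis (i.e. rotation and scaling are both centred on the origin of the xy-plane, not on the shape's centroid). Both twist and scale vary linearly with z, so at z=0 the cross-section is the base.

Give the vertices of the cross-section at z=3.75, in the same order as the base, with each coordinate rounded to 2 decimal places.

Cross-section at z=3.75: (-4.71,-0.12) (2.05,-3.53) (5.96,0.07)

t = z/height = 3.75/19 = 0.197368
s = 1 + (scale-1)·z/height = 1 + (0.42-1)·3.75/19 = 0.885526
θ = twist·z/height = -240°·3.75/19 = -47.3684° = -0.826735 rad
cos θ = 0.677282, sin θ = -0.735724 (intermediates below are computed at full precision and shown rounded to 5 d.p.)
v1: (-3.5,-4) → rotate → (-5.31338,-0.13409) → ×s → (-4.70514,-0.11874) → (-4.71,-0.12)
v2: (4.5,-1) → rotate → (2.31204,-3.98804) → ×s → (2.04738,-3.53151) → (2.05,-3.53)
v3: (4.5,5) → rotate → (6.72639,0.07565) → ×s → (5.95639,0.06699) → (5.96,0.07)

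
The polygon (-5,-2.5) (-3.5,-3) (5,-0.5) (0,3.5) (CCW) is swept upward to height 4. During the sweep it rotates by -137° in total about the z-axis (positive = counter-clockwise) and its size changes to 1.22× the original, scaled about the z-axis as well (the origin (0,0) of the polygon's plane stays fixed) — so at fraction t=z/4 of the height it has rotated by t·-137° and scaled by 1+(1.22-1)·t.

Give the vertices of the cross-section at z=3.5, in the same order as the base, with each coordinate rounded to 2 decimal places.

t = z/height = 3.5/4 = 0.875
s = 1 + (scale-1)·z/height = 1 + (1.22-1)·3.5/4 = 1.192500
θ = twist·z/height = -137°·3.5/4 = -119.8750° = -2.092213 rad
cos θ = -0.498109, sin θ = -0.867114 (intermediates below are computed at full precision and shown rounded to 5 d.p.)
v1: (-5,-2.5) → rotate → (0.32276,5.58084) → ×s → (0.38489,6.65516) → (0.38,6.66)
v2: (-3.5,-3) → rotate → (-0.85796,4.52923) → ×s → (-1.02312,5.40110) → (-1.02,5.40)
v3: (5,-0.5) → rotate → (-2.92410,-4.08652) → ×s → (-3.48699,-4.87317) → (-3.49,-4.87)
v4: (0,3.5) → rotate → (3.03490,-1.74338) → ×s → (3.61912,-2.07898) → (3.62,-2.08)

Cross-section at z=3.5: (0.38,6.66) (-1.02,5.40) (-3.49,-4.87) (3.62,-2.08)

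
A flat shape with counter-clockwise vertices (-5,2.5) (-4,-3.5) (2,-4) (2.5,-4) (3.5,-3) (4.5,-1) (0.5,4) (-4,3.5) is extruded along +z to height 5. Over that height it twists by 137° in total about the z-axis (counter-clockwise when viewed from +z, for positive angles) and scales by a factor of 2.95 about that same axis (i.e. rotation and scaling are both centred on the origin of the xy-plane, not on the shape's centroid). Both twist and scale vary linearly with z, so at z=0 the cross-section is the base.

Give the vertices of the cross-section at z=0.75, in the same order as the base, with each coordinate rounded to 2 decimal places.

t = z/height = 0.75/5 = 0.15
s = 1 + (scale-1)·z/height = 1 + (2.95-1)·0.75/5 = 1.292500
θ = twist·z/height = 137°·0.75/5 = 20.5500° = 0.358665 rad
cos θ = 0.936366, sin θ = 0.351025 (intermediates below are computed at full precision and shown rounded to 5 d.p.)
v1: (-5,2.5) → rotate → (-5.55939,0.58579) → ×s → (-7.18552,0.75714) → (-7.19,0.76)
v2: (-4,-3.5) → rotate → (-2.51688,-4.68138) → ×s → (-3.25307,-6.05068) → (-3.25,-6.05)
v3: (2,-4) → rotate → (3.27683,-3.04342) → ×s → (4.23530,-3.93361) → (4.24,-3.93)
v4: (2.5,-4) → rotate → (3.74501,-2.86790) → ×s → (4.84043,-3.70676) → (4.84,-3.71)
v5: (3.5,-3) → rotate → (4.33036,-1.58051) → ×s → (5.59698,-2.04281) → (5.60,-2.04)
v6: (4.5,-1) → rotate → (4.56467,0.64324) → ×s → (5.89984,0.83139) → (5.90,0.83)
v7: (0.5,4) → rotate → (-0.93592,3.92098) → ×s → (-1.20967,5.06786) → (-1.21,5.07)
v8: (-4,3.5) → rotate → (-4.97405,1.87318) → ×s → (-6.42896,2.42109) → (-6.43,2.42)

Cross-section at z=0.75: (-7.19,0.76) (-3.25,-6.05) (4.24,-3.93) (4.84,-3.71) (5.60,-2.04) (5.90,0.83) (-1.21,5.07) (-6.43,2.42)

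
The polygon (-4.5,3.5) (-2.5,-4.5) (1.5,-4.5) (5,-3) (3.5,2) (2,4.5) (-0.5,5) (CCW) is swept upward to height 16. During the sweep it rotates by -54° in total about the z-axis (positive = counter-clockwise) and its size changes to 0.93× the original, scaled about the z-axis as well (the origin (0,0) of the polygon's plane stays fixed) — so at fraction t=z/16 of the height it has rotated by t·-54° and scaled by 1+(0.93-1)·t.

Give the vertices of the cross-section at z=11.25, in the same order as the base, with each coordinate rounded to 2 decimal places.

t = z/height = 11.25/16 = 0.703125
s = 1 + (scale-1)·z/height = 1 + (0.93-1)·11.25/16 = 0.950781
θ = twist·z/height = -54°·11.25/16 = -37.9688° = -0.662680 rad
cos θ = 0.788346, sin θ = -0.615232 (intermediates below are computed at full precision and shown rounded to 5 d.p.)
v1: (-4.5,3.5) → rotate → (-1.39425,5.52775) → ×s → (-1.32563,5.25569) → (-1.33,5.26)
v2: (-2.5,-4.5) → rotate → (-4.73941,-2.00948) → ×s → (-4.50614,-1.91058) → (-4.51,-1.91)
v3: (1.5,-4.5) → rotate → (-1.58602,-4.47041) → ×s → (-1.50796,-4.25038) → (-1.51,-4.25)
v4: (5,-3) → rotate → (2.09604,-5.44120) → ×s → (1.99287,-5.17339) → (1.99,-5.17)
v5: (3.5,2) → rotate → (3.98968,-0.57662) → ×s → (3.79331,-0.54824) → (3.79,-0.55)
v6: (2,4.5) → rotate → (4.34524,2.31710) → ×s → (4.13137,2.20305) → (4.13,2.20)
v7: (-0.5,5) → rotate → (2.68198,4.24935) → ×s → (2.54998,4.04020) → (2.55,4.04)

Cross-section at z=11.25: (-1.33,5.26) (-4.51,-1.91) (-1.51,-4.25) (1.99,-5.17) (3.79,-0.55) (4.13,2.20) (2.55,4.04)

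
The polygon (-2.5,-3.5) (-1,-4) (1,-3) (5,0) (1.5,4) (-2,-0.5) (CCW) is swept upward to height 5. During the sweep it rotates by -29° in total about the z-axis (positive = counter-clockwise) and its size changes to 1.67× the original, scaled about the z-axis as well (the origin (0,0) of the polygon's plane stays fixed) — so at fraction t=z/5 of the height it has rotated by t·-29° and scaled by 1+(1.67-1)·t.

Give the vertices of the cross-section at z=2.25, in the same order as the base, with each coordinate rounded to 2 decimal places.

Cross-section at z=2.25: (-4.20,-3.70) (-2.44,-4.78) (0.39,-4.10) (6.34,-1.47) (3.08,4.63) (-2.68,-0.05)

t = z/height = 2.25/5 = 0.45
s = 1 + (scale-1)·z/height = 1 + (1.67-1)·2.25/5 = 1.301500
θ = twist·z/height = -29°·2.25/5 = -13.0500° = -0.227765 rad
cos θ = 0.974173, sin θ = -0.225801 (intermediates below are computed at full precision and shown rounded to 5 d.p.)
v1: (-2.5,-3.5) → rotate → (-3.22574,-2.84510) → ×s → (-4.19830,-3.70290) → (-4.20,-3.70)
v2: (-1,-4) → rotate → (-1.87738,-3.67089) → ×s → (-2.44341,-4.77767) → (-2.44,-4.78)
v3: (1,-3) → rotate → (0.29677,-3.14832) → ×s → (0.38625,-4.09754) → (0.39,-4.10)
v4: (5,0) → rotate → (4.87087,-1.12901) → ×s → (6.33943,-1.46940) → (6.34,-1.47)
v5: (1.5,4) → rotate → (2.36447,3.55799) → ×s → (3.07735,4.63073) → (3.08,4.63)
v6: (-2,-0.5) → rotate → (-2.06125,-0.03548) → ×s → (-2.68271,-0.04618) → (-2.68,-0.05)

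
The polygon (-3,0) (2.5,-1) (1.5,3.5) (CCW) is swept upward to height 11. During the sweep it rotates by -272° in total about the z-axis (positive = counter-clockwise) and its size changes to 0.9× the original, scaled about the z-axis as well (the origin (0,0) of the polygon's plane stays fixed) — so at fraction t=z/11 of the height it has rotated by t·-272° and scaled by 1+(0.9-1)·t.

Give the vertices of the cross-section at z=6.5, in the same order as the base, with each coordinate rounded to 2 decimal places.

t = z/height = 6.5/11 = 0.590909
s = 1 + (scale-1)·z/height = 1 + (0.9-1)·6.5/11 = 0.940909
θ = twist·z/height = -272°·6.5/11 = -160.7273° = -2.805220 rad
cos θ = -0.943958, sin θ = -0.330065 (intermediates below are computed at full precision and shown rounded to 5 d.p.)
v1: (-3,0) → rotate → (2.83187,0.99020) → ×s → (2.66454,0.93168) → (2.66,0.93)
v2: (2.5,-1) → rotate → (-2.68996,0.11880) → ×s → (-2.53101,0.11178) → (-2.53,0.11)
v3: (1.5,3.5) → rotate → (-0.26071,-3.79895) → ×s → (-0.24530,-3.57447) → (-0.25,-3.57)

Cross-section at z=6.5: (2.66,0.93) (-2.53,0.11) (-0.25,-3.57)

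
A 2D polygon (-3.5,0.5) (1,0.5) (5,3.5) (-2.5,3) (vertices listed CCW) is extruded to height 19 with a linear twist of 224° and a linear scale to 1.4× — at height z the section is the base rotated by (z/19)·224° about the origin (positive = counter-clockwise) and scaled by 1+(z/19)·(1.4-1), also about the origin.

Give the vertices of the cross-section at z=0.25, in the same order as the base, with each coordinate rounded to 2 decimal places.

t = z/height = 0.25/19 = 0.0131579
s = 1 + (scale-1)·z/height = 1 + (1.4-1)·0.25/19 = 1.005263
θ = twist·z/height = 224°·0.25/19 = 2.9474° = 0.051441 rad
cos θ = 0.998677, sin θ = 0.051419 (intermediates below are computed at full precision and shown rounded to 5 d.p.)
v1: (-3.5,0.5) → rotate → (-3.52108,0.31937) → ×s → (-3.53961,0.32105) → (-3.54,0.32)
v2: (1,0.5) → rotate → (0.97297,0.55076) → ×s → (0.97809,0.55366) → (0.98,0.55)
v3: (5,3.5) → rotate → (4.81342,3.75246) → ×s → (4.83875,3.77221) → (4.84,3.77)
v4: (-2.5,3) → rotate → (-2.65095,2.86749) → ×s → (-2.66490,2.88258) → (-2.66,2.88)

Cross-section at z=0.25: (-3.54,0.32) (0.98,0.55) (4.84,3.77) (-2.66,2.88)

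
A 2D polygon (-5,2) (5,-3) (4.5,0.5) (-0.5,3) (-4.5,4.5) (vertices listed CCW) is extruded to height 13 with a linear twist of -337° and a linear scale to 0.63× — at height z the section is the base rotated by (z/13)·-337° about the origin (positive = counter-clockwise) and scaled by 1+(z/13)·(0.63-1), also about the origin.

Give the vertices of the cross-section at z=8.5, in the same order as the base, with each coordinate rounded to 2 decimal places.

Cross-section at z=8.5: (1.91,-3.61) (-1.42,4.19) (-2.85,1.92) (-1.18,-1.98) (0.39,-4.81)

t = z/height = 8.5/13 = 0.653846
s = 1 + (scale-1)·z/height = 1 + (0.63-1)·8.5/13 = 0.758077
θ = twist·z/height = -337°·8.5/13 = -220.3462° = -3.845766 rad
cos θ = -0.762147, sin θ = 0.647404 (intermediates below are computed at full precision and shown rounded to 5 d.p.)
v1: (-5,2) → rotate → (2.51593,-4.76131) → ×s → (1.90727,-3.60944) → (1.91,-3.61)
v2: (5,-3) → rotate → (-1.86852,5.52346) → ×s → (-1.41648,4.18721) → (-1.42,4.19)
v3: (4.5,0.5) → rotate → (-3.75336,2.53224) → ×s → (-2.84534,1.91964) → (-2.85,1.92)
v4: (-0.5,3) → rotate → (-1.56114,-2.61014) → ×s → (-1.18346,-1.97869) → (-1.18,-1.98)
v5: (-4.5,4.5) → rotate → (0.51634,-6.34298) → ×s → (0.39143,-4.80847) → (0.39,-4.81)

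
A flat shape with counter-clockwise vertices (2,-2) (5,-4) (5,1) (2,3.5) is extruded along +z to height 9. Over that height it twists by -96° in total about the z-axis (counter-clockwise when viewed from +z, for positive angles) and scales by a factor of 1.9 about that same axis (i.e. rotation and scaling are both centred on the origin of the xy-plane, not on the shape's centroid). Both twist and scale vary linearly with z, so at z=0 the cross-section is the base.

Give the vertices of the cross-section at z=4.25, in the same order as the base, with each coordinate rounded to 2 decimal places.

t = z/height = 4.25/9 = 0.472222
s = 1 + (scale-1)·z/height = 1 + (1.9-1)·4.25/9 = 1.425000
θ = twist·z/height = -96°·4.25/9 = -45.3333° = -0.791216 rad
cos θ = 0.702981, sin θ = -0.711209 (intermediates below are computed at full precision and shown rounded to 5 d.p.)
v1: (2,-2) → rotate → (-0.01646,-2.82838) → ×s → (-0.02345,-4.03044) → (-0.02,-4.03)
v2: (5,-4) → rotate → (0.67007,-6.36797) → ×s → (0.95485,-9.07435) → (0.95,-9.07)
v3: (5,1) → rotate → (4.22611,-2.85306) → ×s → (6.02221,-4.06561) → (6.02,-4.07)
v4: (2,3.5) → rotate → (3.89519,1.03802) → ×s → (5.55065,1.47917) → (5.55,1.48)

Cross-section at z=4.25: (-0.02,-4.03) (0.95,-9.07) (6.02,-4.07) (5.55,1.48)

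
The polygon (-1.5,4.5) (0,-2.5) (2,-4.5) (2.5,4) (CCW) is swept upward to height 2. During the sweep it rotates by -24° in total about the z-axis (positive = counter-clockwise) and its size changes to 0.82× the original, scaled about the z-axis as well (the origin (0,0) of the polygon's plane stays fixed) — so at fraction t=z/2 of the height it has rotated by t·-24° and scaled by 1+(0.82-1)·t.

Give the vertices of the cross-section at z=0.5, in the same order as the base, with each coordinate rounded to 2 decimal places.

t = z/height = 0.5/2 = 0.25
s = 1 + (scale-1)·z/height = 1 + (0.82-1)·0.5/2 = 0.955000
θ = twist·z/height = -24°·0.5/2 = -6.0000° = -0.104720 rad
cos θ = 0.994522, sin θ = -0.104528 (intermediates below are computed at full precision and shown rounded to 5 d.p.)
v1: (-1.5,4.5) → rotate → (-1.02140,4.63214) → ×s → (-0.97544,4.42369) → (-0.98,4.42)
v2: (0,-2.5) → rotate → (-0.26132,-2.48630) → ×s → (-0.24956,-2.37442) → (-0.25,-2.37)
v3: (2,-4.5) → rotate → (1.51867,-4.68441) → ×s → (1.45033,-4.47361) → (1.45,-4.47)
v4: (2.5,4) → rotate → (2.90442,3.71677) → ×s → (2.77372,3.54951) → (2.77,3.55)

Cross-section at z=0.5: (-0.98,4.42) (-0.25,-2.37) (1.45,-4.47) (2.77,3.55)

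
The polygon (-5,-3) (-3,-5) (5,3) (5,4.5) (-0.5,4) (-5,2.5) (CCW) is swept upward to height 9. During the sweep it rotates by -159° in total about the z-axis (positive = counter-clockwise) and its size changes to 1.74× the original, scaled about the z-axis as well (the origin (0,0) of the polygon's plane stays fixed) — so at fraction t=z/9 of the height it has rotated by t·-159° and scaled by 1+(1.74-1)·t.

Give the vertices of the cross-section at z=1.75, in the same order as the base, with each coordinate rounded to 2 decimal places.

t = z/height = 1.75/9 = 0.194444
s = 1 + (scale-1)·z/height = 1 + (1.74-1)·1.75/9 = 1.143889
θ = twist·z/height = -159°·1.75/9 = -30.9167° = -0.539598 rad
cos θ = 0.857915, sin θ = -0.513791 (intermediates below are computed at full precision and shown rounded to 5 d.p.)
v1: (-5,-3) → rotate → (-5.83095,-0.00479) → ×s → (-6.66996,-0.00548) → (-6.67,-0.01)
v2: (-3,-5) → rotate → (-5.14270,-2.74820) → ×s → (-5.88268,-3.14364) → (-5.88,-3.14)
v3: (5,3) → rotate → (5.83095,0.00479) → ×s → (6.66996,0.00548) → (6.67,0.01)
v4: (5,4.5) → rotate → (6.60164,1.29167) → ×s → (7.55154,1.47752) → (7.55,1.48)
v5: (-0.5,4) → rotate → (1.62621,3.68856) → ×s → (1.86020,4.21930) → (1.86,4.22)
v6: (-5,2.5) → rotate → (-3.00510,4.71374) → ×s → (-3.43750,5.39200) → (-3.44,5.39)

Cross-section at z=1.75: (-6.67,-0.01) (-5.88,-3.14) (6.67,0.01) (7.55,1.48) (1.86,4.22) (-3.44,5.39)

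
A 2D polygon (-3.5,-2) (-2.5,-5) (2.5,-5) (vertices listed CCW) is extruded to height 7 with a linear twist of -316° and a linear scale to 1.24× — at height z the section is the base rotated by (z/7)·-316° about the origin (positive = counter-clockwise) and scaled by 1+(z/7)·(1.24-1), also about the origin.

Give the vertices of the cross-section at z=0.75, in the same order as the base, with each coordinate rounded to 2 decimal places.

t = z/height = 0.75/7 = 0.107143
s = 1 + (scale-1)·z/height = 1 + (1.24-1)·0.75/7 = 1.025714
θ = twist·z/height = -316°·0.75/7 = -33.8571° = -0.590919 rad
cos θ = 0.830429, sin θ = -0.557124 (intermediates below are computed at full precision and shown rounded to 5 d.p.)
v1: (-3.5,-2) → rotate → (-4.02075,0.28908) → ×s → (-4.12414,0.29651) → (-4.12,0.30)
v2: (-2.5,-5) → rotate → (-4.86169,-2.75934) → ×s → (-4.98671,-2.83029) → (-4.99,-2.83)
v3: (2.5,-5) → rotate → (-0.70955,-5.54496) → ×s → (-0.72779,-5.68754) → (-0.73,-5.69)

Cross-section at z=0.75: (-4.12,0.30) (-4.99,-2.83) (-0.73,-5.69)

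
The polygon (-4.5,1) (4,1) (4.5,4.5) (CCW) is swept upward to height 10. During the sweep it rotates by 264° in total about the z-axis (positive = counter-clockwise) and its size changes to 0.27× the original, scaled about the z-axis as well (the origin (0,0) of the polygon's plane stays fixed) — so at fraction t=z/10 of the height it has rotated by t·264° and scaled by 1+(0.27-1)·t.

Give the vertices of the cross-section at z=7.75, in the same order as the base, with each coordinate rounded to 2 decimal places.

t = z/height = 7.75/10 = 0.775
s = 1 + (scale-1)·z/height = 1 + (0.27-1)·7.75/10 = 0.434250
θ = twist·z/height = 264°·7.75/10 = 204.6000° = 3.570944 rad
cos θ = -0.909236, sin θ = -0.416281 (intermediates below are computed at full precision and shown rounded to 5 d.p.)
v1: (-4.5,1) → rotate → (4.50784,0.96403) → ×s → (1.95753,0.41863) → (1.96,0.42)
v2: (4,1) → rotate → (-3.22066,-2.57436) → ×s → (-1.39857,-1.11792) → (-1.40,-1.12)
v3: (4.5,4.5) → rotate → (-2.21830,-5.96483) → ×s → (-0.96330,-2.59023) → (-0.96,-2.59)

Cross-section at z=7.75: (1.96,0.42) (-1.40,-1.12) (-0.96,-2.59)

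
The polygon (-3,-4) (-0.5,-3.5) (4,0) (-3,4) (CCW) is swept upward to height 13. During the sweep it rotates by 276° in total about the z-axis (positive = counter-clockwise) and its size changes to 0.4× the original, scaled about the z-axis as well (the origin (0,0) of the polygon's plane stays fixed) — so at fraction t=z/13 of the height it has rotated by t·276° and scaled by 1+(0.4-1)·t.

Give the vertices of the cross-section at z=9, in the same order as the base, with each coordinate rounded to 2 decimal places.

Cross-section at z=9: (1.27,2.63) (-0.11,2.06) (-2.29,-0.45) (2.17,-1.96)

t = z/height = 9/13 = 0.692308
s = 1 + (scale-1)·z/height = 1 + (0.4-1)·9/13 = 0.584615
θ = twist·z/height = 276°·9/13 = 191.0769° = 3.334921 rad
cos θ = -0.981370, sin θ = -0.192127 (intermediates below are computed at full precision and shown rounded to 5 d.p.)
v1: (-3,-4) → rotate → (2.17560,4.50186) → ×s → (1.27189,2.63186) → (1.27,2.63)
v2: (-0.5,-3.5) → rotate → (-0.18176,3.53086) → ×s → (-0.10626,2.06419) → (-0.11,2.06)
v3: (4,0) → rotate → (-3.92548,-0.76851) → ×s → (-2.29490,-0.44928) → (-2.29,-0.45)
v4: (-3,4) → rotate → (3.71262,-3.34910) → ×s → (2.17045,-1.95794) → (2.17,-1.96)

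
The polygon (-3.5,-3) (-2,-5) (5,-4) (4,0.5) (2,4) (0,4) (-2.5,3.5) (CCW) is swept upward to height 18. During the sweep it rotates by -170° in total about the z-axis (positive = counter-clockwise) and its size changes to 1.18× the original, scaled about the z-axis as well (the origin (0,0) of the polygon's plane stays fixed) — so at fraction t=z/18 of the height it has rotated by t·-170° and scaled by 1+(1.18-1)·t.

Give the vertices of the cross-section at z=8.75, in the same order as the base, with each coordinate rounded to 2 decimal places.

Cross-section at z=8.75: (-3.72,3.36) (-5.67,1.46) (-3.62,-5.95) (1.10,-4.24) (4.59,-1.60) (4.31,0.56) (3.43,3.18)

t = z/height = 8.75/18 = 0.486111
s = 1 + (scale-1)·z/height = 1 + (1.18-1)·8.75/18 = 1.087500
θ = twist·z/height = -170°·8.75/18 = -82.6389° = -1.442321 rad
cos θ = 0.128122, sin θ = -0.991758 (intermediates below are computed at full precision and shown rounded to 5 d.p.)
v1: (-3.5,-3) → rotate → (-3.42370,3.08679) → ×s → (-3.72328,3.35688) → (-3.72,3.36)
v2: (-2,-5) → rotate → (-5.21504,1.34290) → ×s → (-5.67135,1.46041) → (-5.67,1.46)
v3: (5,-4) → rotate → (-3.32642,-5.47128) → ×s → (-3.61748,-5.95002) → (-3.62,-5.95)
v4: (4,0.5) → rotate → (1.00837,-3.90297) → ×s → (1.09660,-4.24448) → (1.10,-4.24)
v5: (2,4) → rotate → (4.22328,-1.47103) → ×s → (4.59282,-1.59974) → (4.59,-1.60)
v6: (0,4) → rotate → (3.96703,0.51249) → ×s → (4.31415,0.55733) → (4.31,0.56)
v7: (-2.5,3.5) → rotate → (3.15085,2.92782) → ×s → (3.42655,3.18401) → (3.43,3.18)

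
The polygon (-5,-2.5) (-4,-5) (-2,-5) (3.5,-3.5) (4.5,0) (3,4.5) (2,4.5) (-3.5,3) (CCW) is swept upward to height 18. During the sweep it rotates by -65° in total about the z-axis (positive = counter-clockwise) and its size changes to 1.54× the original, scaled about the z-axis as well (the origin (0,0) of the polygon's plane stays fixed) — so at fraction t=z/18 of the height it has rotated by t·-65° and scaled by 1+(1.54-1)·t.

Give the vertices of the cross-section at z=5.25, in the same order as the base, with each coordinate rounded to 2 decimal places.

t = z/height = 5.25/18 = 0.291667
s = 1 + (scale-1)·z/height = 1 + (1.54-1)·5.25/18 = 1.157500
θ = twist·z/height = -65°·5.25/18 = -18.9583° = -0.330885 rad
cos θ = 0.945755, sin θ = -0.324880 (intermediates below are computed at full precision and shown rounded to 5 d.p.)
v1: (-5,-2.5) → rotate → (-5.54098,-0.73999) → ×s → (-6.41368,-0.85653) → (-6.41,-0.86)
v2: (-4,-5) → rotate → (-5.40742,-3.42925) → ×s → (-6.25909,-3.96936) → (-6.26,-3.97)
v3: (-2,-5) → rotate → (-3.51591,-4.07901) → ×s → (-4.06967,-4.72146) → (-4.07,-4.72)
v4: (3.5,-3.5) → rotate → (2.17306,-4.44722) → ×s → (2.51532,-5.14766) → (2.52,-5.15)
v5: (4.5,0) → rotate → (4.25590,-1.46196) → ×s → (4.92620,-1.69222) → (4.93,-1.69)
v6: (3,4.5) → rotate → (4.29923,3.28126) → ×s → (4.97636,3.79805) → (4.98,3.80)
v7: (2,4.5) → rotate → (3.35347,3.60614) → ×s → (3.88164,4.17410) → (3.88,4.17)
v8: (-3.5,3) → rotate → (-2.33550,3.97435) → ×s → (-2.70334,4.60031) → (-2.70,4.60)

Cross-section at z=5.25: (-6.41,-0.86) (-6.26,-3.97) (-4.07,-4.72) (2.52,-5.15) (4.93,-1.69) (4.98,3.80) (3.88,4.17) (-2.70,4.60)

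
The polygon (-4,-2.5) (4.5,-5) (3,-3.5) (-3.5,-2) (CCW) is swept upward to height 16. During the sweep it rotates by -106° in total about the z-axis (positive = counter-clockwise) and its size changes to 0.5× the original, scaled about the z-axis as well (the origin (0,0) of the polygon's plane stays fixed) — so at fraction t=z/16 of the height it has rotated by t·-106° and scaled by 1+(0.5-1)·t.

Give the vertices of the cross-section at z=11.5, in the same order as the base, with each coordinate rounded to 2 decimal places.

t = z/height = 11.5/16 = 0.71875
s = 1 + (scale-1)·z/height = 1 + (0.5-1)·11.5/16 = 0.640625
θ = twist·z/height = -106°·11.5/16 = -76.1875° = -1.329723 rad
cos θ = 0.238745, sin θ = -0.971082 (intermediates below are computed at full precision and shown rounded to 5 d.p.)
v1: (-4,-2.5) → rotate → (-3.38269,3.28747) → ×s → (-2.16703,2.10603) → (-2.17,2.11)
v2: (4.5,-5) → rotate → (-3.78106,-5.56360) → ×s → (-2.42224,-3.56418) → (-2.42,-3.56)
v3: (3,-3.5) → rotate → (-2.68255,-3.74886) → ×s → (-1.71851,-2.40161) → (-1.72,-2.40)
v4: (-3.5,-2) → rotate → (-2.77777,2.92130) → ×s → (-1.77951,1.87146) → (-1.78,1.87)

Cross-section at z=11.5: (-2.17,2.11) (-2.42,-3.56) (-1.72,-2.40) (-1.78,1.87)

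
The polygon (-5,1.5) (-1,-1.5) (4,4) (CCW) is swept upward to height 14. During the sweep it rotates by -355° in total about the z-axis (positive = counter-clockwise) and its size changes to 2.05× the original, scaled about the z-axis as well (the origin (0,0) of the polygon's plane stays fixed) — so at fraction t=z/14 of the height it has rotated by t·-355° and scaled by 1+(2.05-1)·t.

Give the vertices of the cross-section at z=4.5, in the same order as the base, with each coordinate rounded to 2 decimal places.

Cross-section at z=4.5: (4.56,5.28) (-1.28,2.04) (2.70,-7.07)

t = z/height = 4.5/14 = 0.321429
s = 1 + (scale-1)·z/height = 1 + (2.05-1)·4.5/14 = 1.337500
θ = twist·z/height = -355°·4.5/14 = -114.1071° = -1.991545 rad
cos θ = -0.408444, sin θ = -0.912783 (intermediates below are computed at full precision and shown rounded to 5 d.p.)
v1: (-5,1.5) → rotate → (3.41140,3.95125) → ×s → (4.56274,5.28480) → (4.56,5.28)
v2: (-1,-1.5) → rotate → (-0.96073,1.52545) → ×s → (-1.28498,2.04029) → (-1.28,2.04)
v3: (4,4) → rotate → (2.01736,-5.28491) → ×s → (2.69821,-7.06857) → (2.70,-7.07)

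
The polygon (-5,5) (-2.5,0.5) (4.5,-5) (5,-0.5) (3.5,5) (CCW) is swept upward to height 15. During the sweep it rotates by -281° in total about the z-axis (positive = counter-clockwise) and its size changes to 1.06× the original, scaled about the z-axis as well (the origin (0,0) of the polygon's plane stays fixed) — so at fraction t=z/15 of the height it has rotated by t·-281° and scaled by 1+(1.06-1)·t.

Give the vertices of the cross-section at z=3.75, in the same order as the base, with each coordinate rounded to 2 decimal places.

Cross-section at z=3.75: (3.06,6.49) (-0.38,2.56) (-3.23,-6.01) (1.24,-4.95) (5.98,-1.63)

t = z/height = 3.75/15 = 0.25
s = 1 + (scale-1)·z/height = 1 + (1.06-1)·3.75/15 = 1.015000
θ = twist·z/height = -281°·3.75/15 = -70.2500° = -1.226094 rad
cos θ = 0.337917, sin θ = -0.941176 (intermediates below are computed at full precision and shown rounded to 5 d.p.)
v1: (-5,5) → rotate → (3.01630,6.39546) → ×s → (3.06154,6.49140) → (3.06,6.49)
v2: (-2.5,0.5) → rotate → (-0.37420,2.52190) → ×s → (-0.37982,2.55973) → (-0.38,2.56)
v3: (4.5,-5) → rotate → (-3.18525,-5.92488) → ×s → (-3.23303,-6.01375) → (-3.23,-6.01)
v4: (5,-0.5) → rotate → (1.21900,-4.87484) → ×s → (1.23728,-4.94796) → (1.24,-4.95)
v5: (3.5,5) → rotate → (5.88859,-1.60453) → ×s → (5.97692,-1.62860) → (5.98,-1.63)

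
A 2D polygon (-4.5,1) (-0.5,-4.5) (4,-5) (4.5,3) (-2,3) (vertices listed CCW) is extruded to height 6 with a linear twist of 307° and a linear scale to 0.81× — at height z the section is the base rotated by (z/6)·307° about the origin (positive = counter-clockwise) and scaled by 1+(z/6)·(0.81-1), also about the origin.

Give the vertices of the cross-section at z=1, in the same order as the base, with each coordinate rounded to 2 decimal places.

Cross-section at z=1: (-3.49,-2.79) (3.09,-3.11) (6.20,-0.02) (0.47,5.22) (-3.48,0.31)

t = z/height = 1/6 = 0.166667
s = 1 + (scale-1)·z/height = 1 + (0.81-1)·1/6 = 0.968333
θ = twist·z/height = 307°·1/6 = 51.1667° = 0.893027 rad
cos θ = 0.627057, sin θ = 0.778973 (intermediates below are computed at full precision and shown rounded to 5 d.p.)
v1: (-4.5,1) → rotate → (-3.60073,-2.87832) → ×s → (-3.48671,-2.78718) → (-3.49,-2.79)
v2: (-0.5,-4.5) → rotate → (3.19185,-3.21124) → ×s → (3.09078,-3.10955) → (3.09,-3.11)
v3: (4,-5) → rotate → (6.40309,-0.01939) → ×s → (6.20033,-0.01878) → (6.20,-0.02)
v4: (4.5,3) → rotate → (0.48484,5.38655) → ×s → (0.46948,5.21598) → (0.47,5.22)
v5: (-2,3) → rotate → (-3.59103,0.32322) → ×s → (-3.47732,0.31299) → (-3.48,0.31)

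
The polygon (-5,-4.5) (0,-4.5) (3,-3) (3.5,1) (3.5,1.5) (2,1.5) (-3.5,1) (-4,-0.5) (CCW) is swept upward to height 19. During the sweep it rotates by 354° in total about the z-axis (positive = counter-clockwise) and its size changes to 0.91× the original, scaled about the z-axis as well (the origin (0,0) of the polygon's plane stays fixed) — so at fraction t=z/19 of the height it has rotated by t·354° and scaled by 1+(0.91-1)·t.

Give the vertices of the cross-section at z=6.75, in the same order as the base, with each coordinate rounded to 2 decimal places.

t = z/height = 6.75/19 = 0.355263
s = 1 + (scale-1)·z/height = 1 + (0.91-1)·6.75/19 = 0.968026
θ = twist·z/height = 354°·6.75/19 = 125.7632° = 2.194981 rad
cos θ = -0.584436, sin θ = 0.811440 (intermediates below are computed at full precision and shown rounded to 5 d.p.)
v1: (-5,-4.5) → rotate → (6.57366,-1.42724) → ×s → (6.36348,-1.38160) → (6.36,-1.38)
v2: (0,-4.5) → rotate → (3.65148,2.62996) → ×s → (3.53473,2.54587) → (3.53,2.55)
v3: (3,-3) → rotate → (0.68101,4.18763) → ×s → (0.65924,4.05373) → (0.66,4.05)
v4: (3.5,1) → rotate → (-2.85697,2.25560) → ×s → (-2.76562,2.18348) → (-2.77,2.18)
v5: (3.5,1.5) → rotate → (-3.26269,1.96339) → ×s → (-3.15837,1.90061) → (-3.16,1.90)
v6: (2,1.5) → rotate → (-2.38603,0.74623) → ×s → (-2.30974,0.72237) → (-2.31,0.72)
v7: (-3.5,1) → rotate → (1.23409,-3.42448) → ×s → (1.19463,-3.31498) → (1.19,-3.31)
v8: (-4,-0.5) → rotate → (2.74346,-2.95354) → ×s → (2.65575,-2.85911) → (2.66,-2.86)

Cross-section at z=6.75: (6.36,-1.38) (3.53,2.55) (0.66,4.05) (-2.77,2.18) (-3.16,1.90) (-2.31,0.72) (1.19,-3.31) (2.66,-2.86)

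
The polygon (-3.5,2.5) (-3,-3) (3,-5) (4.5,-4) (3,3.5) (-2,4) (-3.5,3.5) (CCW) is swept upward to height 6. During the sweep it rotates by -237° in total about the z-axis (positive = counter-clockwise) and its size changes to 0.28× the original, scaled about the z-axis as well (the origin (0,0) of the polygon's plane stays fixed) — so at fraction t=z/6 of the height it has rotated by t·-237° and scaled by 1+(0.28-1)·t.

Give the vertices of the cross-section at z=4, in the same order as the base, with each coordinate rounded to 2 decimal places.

Cross-section at z=4: (2.17,-0.52) (0.86,2.03) (-2.42,1.83) (-2.95,1.05) (-0.76,-2.27) (1.74,-1.54) (2.37,-1.01)

t = z/height = 4/6 = 0.666667
s = 1 + (scale-1)·z/height = 1 + (0.28-1)·4/6 = 0.520000
θ = twist·z/height = -237°·4/6 = -158.0000° = -2.757620 rad
cos θ = -0.927184, sin θ = -0.374607 (intermediates below are computed at full precision and shown rounded to 5 d.p.)
v1: (-3.5,2.5) → rotate → (4.18166,-1.00684) → ×s → (2.17446,-0.52356) → (2.17,-0.52)
v2: (-3,-3) → rotate → (1.65773,3.90537) → ×s → (0.86202,2.03079) → (0.86,2.03)
v3: (3,-5) → rotate → (-4.65458,3.51210) → ×s → (-2.42038,1.82629) → (-2.42,1.83)
v4: (4.5,-4) → rotate → (-5.67075,2.02301) → ×s → (-2.94879,1.05196) → (-2.95,1.05)
v5: (3,3.5) → rotate → (-1.47043,-4.36896) → ×s → (-0.76462,-2.27186) → (-0.76,-2.27)
v6: (-2,4) → rotate → (3.35279,-2.95952) → ×s → (1.74345,-1.53895) → (1.74,-1.54)
v7: (-3.5,3.5) → rotate → (4.55627,-1.93402) → ×s → (2.36926,-1.00569) → (2.37,-1.01)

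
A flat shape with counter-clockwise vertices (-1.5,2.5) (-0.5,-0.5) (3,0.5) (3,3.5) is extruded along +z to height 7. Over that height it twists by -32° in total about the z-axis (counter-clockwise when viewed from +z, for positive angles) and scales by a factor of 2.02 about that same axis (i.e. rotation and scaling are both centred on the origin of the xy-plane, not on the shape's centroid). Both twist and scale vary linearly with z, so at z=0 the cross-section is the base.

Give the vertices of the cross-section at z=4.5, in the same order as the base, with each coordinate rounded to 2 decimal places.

t = z/height = 4.5/7 = 0.642857
s = 1 + (scale-1)·z/height = 1 + (2.02-1)·4.5/7 = 1.655714
θ = twist·z/height = -32°·4.5/7 = -20.5714° = -0.359039 rad
cos θ = 0.936235, sin θ = -0.351375 (intermediates below are computed at full precision and shown rounded to 5 d.p.)
v1: (-1.5,2.5) → rotate → (-0.52592,2.86765) → ×s → (-0.87077,4.74801) → (-0.87,4.75)
v2: (-0.5,-0.5) → rotate → (-0.64380,-0.29243) → ×s → (-1.06596,-0.48418) → (-1.07,-0.48)
v3: (3,0.5) → rotate → (2.98439,-0.58601) → ×s → (4.94130,-0.97026) → (4.94,-0.97)
v4: (3,3.5) → rotate → (4.03852,2.22270) → ×s → (6.68663,3.68015) → (6.69,3.68)

Cross-section at z=4.5: (-0.87,4.75) (-1.07,-0.48) (4.94,-0.97) (6.69,3.68)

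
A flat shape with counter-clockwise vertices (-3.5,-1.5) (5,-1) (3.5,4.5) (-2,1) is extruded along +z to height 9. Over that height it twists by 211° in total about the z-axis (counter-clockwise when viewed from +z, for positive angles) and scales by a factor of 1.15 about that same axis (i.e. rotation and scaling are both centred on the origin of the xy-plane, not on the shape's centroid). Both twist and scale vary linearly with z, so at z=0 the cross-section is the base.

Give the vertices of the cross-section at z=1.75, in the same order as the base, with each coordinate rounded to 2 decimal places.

Cross-section at z=1.75: (-1.70,-3.53) (4.56,2.60) (-0.32,5.86) (-2.23,-0.57)

t = z/height = 1.75/9 = 0.194444
s = 1 + (scale-1)·z/height = 1 + (1.15-1)·1.75/9 = 1.029167
θ = twist·z/height = 211°·1.75/9 = 41.0278° = 0.716070 rad
cos θ = 0.754391, sin θ = 0.656425 (intermediates below are computed at full precision and shown rounded to 5 d.p.)
v1: (-3.5,-1.5) → rotate → (-1.65573,-3.42907) → ×s → (-1.70402,-3.52909) → (-1.70,-3.53)
v2: (5,-1) → rotate → (4.42838,2.52773) → ×s → (4.55754,2.60146) → (4.56,2.60)
v3: (3.5,4.5) → rotate → (-0.31354,5.69225) → ×s → (-0.32269,5.85827) → (-0.32,5.86)
v4: (-2,1) → rotate → (-2.16521,-0.55846) → ×s → (-2.22836,-0.57475) → (-2.23,-0.57)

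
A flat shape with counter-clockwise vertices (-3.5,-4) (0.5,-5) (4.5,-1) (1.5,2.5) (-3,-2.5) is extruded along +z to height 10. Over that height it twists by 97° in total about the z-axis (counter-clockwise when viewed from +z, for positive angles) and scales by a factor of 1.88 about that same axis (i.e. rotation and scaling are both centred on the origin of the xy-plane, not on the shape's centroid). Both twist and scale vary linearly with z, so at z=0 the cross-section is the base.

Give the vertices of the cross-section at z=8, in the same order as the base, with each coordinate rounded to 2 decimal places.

Cross-section at z=8: (5.38,-7.29) (8.50,-1.00) (3.31,7.12) (-3.61,3.41) (3.06,-5.91)

t = z/height = 8/10 = 0.8
s = 1 + (scale-1)·z/height = 1 + (1.88-1)·8/10 = 1.704000
θ = twist·z/height = 97°·8/10 = 77.6000° = 1.354375 rad
cos θ = 0.214735, sin θ = 0.976672 (intermediates below are computed at full precision and shown rounded to 5 d.p.)
v1: (-3.5,-4) → rotate → (3.15512,-4.27729) → ×s → (5.37632,-7.28851) → (5.38,-7.29)
v2: (0.5,-5) → rotate → (4.99073,-0.58534) → ×s → (8.50420,-0.99742) → (8.50,-1.00)
v3: (4.5,-1) → rotate → (1.94298,4.18029) → ×s → (3.31084,7.12321) → (3.31,7.12)
v4: (1.5,2.5) → rotate → (-2.11958,2.00185) → ×s → (-3.61176,3.41115) → (-3.61,3.41)
v5: (-3,-2.5) → rotate → (1.79747,-3.46686) → ×s → (3.06290,-5.90752) → (3.06,-5.91)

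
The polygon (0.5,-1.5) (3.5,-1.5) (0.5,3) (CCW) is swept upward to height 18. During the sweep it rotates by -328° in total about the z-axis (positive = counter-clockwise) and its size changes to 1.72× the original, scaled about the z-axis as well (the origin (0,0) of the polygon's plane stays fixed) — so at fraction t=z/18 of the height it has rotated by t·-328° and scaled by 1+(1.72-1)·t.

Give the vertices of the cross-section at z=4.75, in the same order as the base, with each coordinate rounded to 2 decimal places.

t = z/height = 4.75/18 = 0.263889
s = 1 + (scale-1)·z/height = 1 + (1.72-1)·4.75/18 = 1.190000
θ = twist·z/height = -328°·4.75/18 = -86.5556° = -1.510679 rad
cos θ = 0.060081, sin θ = -0.998194 (intermediates below are computed at full precision and shown rounded to 5 d.p.)
v1: (0.5,-1.5) → rotate → (-1.46725,-0.58922) → ×s → (-1.74603,-0.70117) → (-1.75,-0.70)
v2: (3.5,-1.5) → rotate → (-1.28701,-3.58380) → ×s → (-1.53154,-4.26472) → (-1.53,-4.26)
v3: (0.5,3) → rotate → (3.02462,-0.31885) → ×s → (3.59930,-0.37944) → (3.60,-0.38)

Cross-section at z=4.75: (-1.75,-0.70) (-1.53,-4.26) (3.60,-0.38)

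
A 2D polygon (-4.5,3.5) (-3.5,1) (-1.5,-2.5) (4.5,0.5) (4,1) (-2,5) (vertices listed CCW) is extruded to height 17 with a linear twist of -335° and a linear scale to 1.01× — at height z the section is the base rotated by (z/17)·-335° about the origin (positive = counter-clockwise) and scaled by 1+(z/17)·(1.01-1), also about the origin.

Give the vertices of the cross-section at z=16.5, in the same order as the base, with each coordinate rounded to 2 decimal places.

Cross-section at z=16.5: (-5.75,0.30) (-3.48,-1.19) (0.20,-2.94) (3.44,3.01) (2.74,3.14) (-4.54,2.99)

t = z/height = 16.5/17 = 0.970588
s = 1 + (scale-1)·z/height = 1 + (1.01-1)·16.5/17 = 1.009706
θ = twist·z/height = -335°·16.5/17 = -325.1471° = -5.674887 rad
cos θ = 0.820622, sin θ = 0.571472 (intermediates below are computed at full precision and shown rounded to 5 d.p.)
v1: (-4.5,3.5) → rotate → (-5.69295,0.30055) → ×s → (-5.74820,0.30347) → (-5.75,0.30)
v2: (-3.5,1) → rotate → (-3.44365,-1.17953) → ×s → (-3.47707,-1.19098) → (-3.48,-1.19)
v3: (-1.5,-2.5) → rotate → (0.19775,-2.90876) → ×s → (0.19967,-2.93699) → (0.20,-2.94)
v4: (4.5,0.5) → rotate → (3.40706,2.98194) → ×s → (3.44013,3.01088) → (3.44,3.01)
v5: (4,1) → rotate → (2.71101,3.10651) → ×s → (2.73733,3.13666) → (2.74,3.14)
v6: (-2,5) → rotate → (-4.49860,2.96016) → ×s → (-4.54227,2.98889) → (-4.54,2.99)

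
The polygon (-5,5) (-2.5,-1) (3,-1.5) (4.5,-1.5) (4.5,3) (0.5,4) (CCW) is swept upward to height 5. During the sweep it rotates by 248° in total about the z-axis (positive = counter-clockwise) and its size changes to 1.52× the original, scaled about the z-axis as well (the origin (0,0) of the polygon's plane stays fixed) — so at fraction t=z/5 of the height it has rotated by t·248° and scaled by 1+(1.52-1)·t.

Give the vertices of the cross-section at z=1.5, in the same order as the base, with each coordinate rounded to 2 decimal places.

t = z/height = 1.5/5 = 0.3
s = 1 + (scale-1)·z/height = 1 + (1.52-1)·1.5/5 = 1.156000
θ = twist·z/height = 248°·1.5/5 = 74.4000° = 1.298525 rad
cos θ = 0.268920, sin θ = 0.963163 (intermediates below are computed at full precision and shown rounded to 5 d.p.)
v1: (-5,5) → rotate → (-6.16041,-3.47121) → ×s → (-7.12144,-4.01272) → (-7.12,-4.01)
v2: (-2.5,-1) → rotate → (0.29086,-2.67683) → ×s → (0.33624,-3.09441) → (0.34,-3.09)
v3: (3,-1.5) → rotate → (2.25150,2.48611) → ×s → (2.60274,2.87394) → (2.60,2.87)
v4: (4.5,-1.5) → rotate → (2.65488,3.93085) → ×s → (3.06904,4.54406) → (3.07,4.54)
v5: (4.5,3) → rotate → (-1.67935,5.14099) → ×s → (-1.94133,5.94299) → (-1.94,5.94)
v6: (0.5,4) → rotate → (-3.71819,1.55726) → ×s → (-4.29823,1.80019) → (-4.30,1.80)

Cross-section at z=1.5: (-7.12,-4.01) (0.34,-3.09) (2.60,2.87) (3.07,4.54) (-1.94,5.94) (-4.30,1.80)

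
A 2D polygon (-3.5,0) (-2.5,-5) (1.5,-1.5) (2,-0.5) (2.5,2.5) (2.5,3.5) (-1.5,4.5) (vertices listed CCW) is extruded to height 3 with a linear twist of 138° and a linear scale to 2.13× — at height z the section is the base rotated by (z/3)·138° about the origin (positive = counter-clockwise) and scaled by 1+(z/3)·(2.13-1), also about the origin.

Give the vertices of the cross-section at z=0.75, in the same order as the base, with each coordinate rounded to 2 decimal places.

Cross-section at z=0.75: (-3.70,-2.54) (0.99,-7.10) (2.68,-0.50) (2.48,0.92) (0.83,4.46) (0.10,5.52) (-4.85,3.67)

t = z/height = 0.75/3 = 0.25
s = 1 + (scale-1)·z/height = 1 + (2.13-1)·0.75/3 = 1.282500
θ = twist·z/height = 138°·0.75/3 = 34.5000° = 0.602139 rad
cos θ = 0.824126, sin θ = 0.566406 (intermediates below are computed at full precision and shown rounded to 5 d.p.)
v1: (-3.5,0) → rotate → (-2.88444,-1.98242) → ×s → (-3.69930,-2.54246) → (-3.70,-2.54)
v2: (-2.5,-5) → rotate → (0.77172,-5.53665) → ×s → (0.98973,-7.10075) → (0.99,-7.10)
v3: (1.5,-1.5) → rotate → (2.08580,-0.38658) → ×s → (2.67504,-0.49579) → (2.68,-0.50)
v4: (2,-0.5) → rotate → (1.93146,0.72075) → ×s → (2.47709,0.92436) → (2.48,0.92)
v5: (2.5,2.5) → rotate → (0.64430,3.47633) → ×s → (0.82631,4.45839) → (0.83,4.46)
v6: (2.5,3.5) → rotate → (0.07789,4.30046) → ×s → (0.09990,5.51534) → (0.10,5.52)
v7: (-1.5,4.5) → rotate → (-3.78502,2.85896) → ×s → (-4.85428,3.66661) → (-4.85,3.67)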